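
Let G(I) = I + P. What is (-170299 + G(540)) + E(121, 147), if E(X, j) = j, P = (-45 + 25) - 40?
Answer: -169672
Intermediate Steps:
P = -60 (P = -20 - 40 = -60)
G(I) = -60 + I (G(I) = I - 60 = -60 + I)
(-170299 + G(540)) + E(121, 147) = (-170299 + (-60 + 540)) + 147 = (-170299 + 480) + 147 = -169819 + 147 = -169672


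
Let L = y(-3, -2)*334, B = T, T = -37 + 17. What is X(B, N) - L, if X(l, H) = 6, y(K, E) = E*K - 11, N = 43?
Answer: 1676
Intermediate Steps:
y(K, E) = -11 + E*K
T = -20
B = -20
L = -1670 (L = (-11 - 2*(-3))*334 = (-11 + 6)*334 = -5*334 = -1670)
X(B, N) - L = 6 - 1*(-1670) = 6 + 1670 = 1676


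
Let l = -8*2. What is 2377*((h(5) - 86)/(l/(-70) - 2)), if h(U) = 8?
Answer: 3244605/31 ≈ 1.0466e+5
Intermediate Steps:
l = -16
2377*((h(5) - 86)/(l/(-70) - 2)) = 2377*((8 - 86)/(-16/(-70) - 2)) = 2377*(-78/(-16*(-1/70) - 2)) = 2377*(-78/(8/35 - 2)) = 2377*(-78/(-62/35)) = 2377*(-78*(-35/62)) = 2377*(1365/31) = 3244605/31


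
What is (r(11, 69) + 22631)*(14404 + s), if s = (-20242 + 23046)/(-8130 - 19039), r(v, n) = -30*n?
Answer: 8046330883792/27169 ≈ 2.9616e+8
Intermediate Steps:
s = -2804/27169 (s = 2804/(-27169) = 2804*(-1/27169) = -2804/27169 ≈ -0.10321)
(r(11, 69) + 22631)*(14404 + s) = (-30*69 + 22631)*(14404 - 2804/27169) = (-2070 + 22631)*(391339472/27169) = 20561*(391339472/27169) = 8046330883792/27169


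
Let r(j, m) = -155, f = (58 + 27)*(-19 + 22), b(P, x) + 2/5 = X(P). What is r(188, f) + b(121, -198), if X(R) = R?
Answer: -172/5 ≈ -34.400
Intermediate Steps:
b(P, x) = -⅖ + P
f = 255 (f = 85*3 = 255)
r(188, f) + b(121, -198) = -155 + (-⅖ + 121) = -155 + 603/5 = -172/5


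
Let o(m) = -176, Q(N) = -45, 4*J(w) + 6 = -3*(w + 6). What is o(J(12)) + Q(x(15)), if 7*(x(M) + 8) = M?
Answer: -221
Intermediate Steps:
x(M) = -8 + M/7
J(w) = -6 - 3*w/4 (J(w) = -3/2 + (-3*(w + 6))/4 = -3/2 + (-3*(6 + w))/4 = -3/2 + (-18 - 3*w)/4 = -3/2 + (-9/2 - 3*w/4) = -6 - 3*w/4)
o(J(12)) + Q(x(15)) = -176 - 45 = -221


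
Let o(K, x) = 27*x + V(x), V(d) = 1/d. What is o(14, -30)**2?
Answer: 590538601/900 ≈ 6.5615e+5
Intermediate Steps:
o(K, x) = 1/x + 27*x (o(K, x) = 27*x + 1/x = 1/x + 27*x)
o(14, -30)**2 = (1/(-30) + 27*(-30))**2 = (-1/30 - 810)**2 = (-24301/30)**2 = 590538601/900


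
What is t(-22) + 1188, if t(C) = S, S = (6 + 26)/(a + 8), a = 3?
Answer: 13100/11 ≈ 1190.9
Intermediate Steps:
S = 32/11 (S = (6 + 26)/(3 + 8) = 32/11 ≈ 2.9091)
t(C) = 32/11
t(-22) + 1188 = 32/11 + 1188 = 13100/11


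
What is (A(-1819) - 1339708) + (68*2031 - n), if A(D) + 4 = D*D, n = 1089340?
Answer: 1017817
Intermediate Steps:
A(D) = -4 + D**2 (A(D) = -4 + D*D = -4 + D**2)
(A(-1819) - 1339708) + (68*2031 - n) = ((-4 + (-1819)**2) - 1339708) + (68*2031 - 1*1089340) = ((-4 + 3308761) - 1339708) + (138108 - 1089340) = (3308757 - 1339708) - 951232 = 1969049 - 951232 = 1017817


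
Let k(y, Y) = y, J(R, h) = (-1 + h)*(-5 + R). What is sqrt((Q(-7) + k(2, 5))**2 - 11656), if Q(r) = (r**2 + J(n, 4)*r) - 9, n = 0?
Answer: sqrt(9953) ≈ 99.765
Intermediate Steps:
Q(r) = -9 + r**2 - 15*r (Q(r) = (r**2 + (5 - 1*0 - 5*4 + 0*4)*r) - 9 = (r**2 + (5 + 0 - 20 + 0)*r) - 9 = (r**2 - 15*r) - 9 = -9 + r**2 - 15*r)
sqrt((Q(-7) + k(2, 5))**2 - 11656) = sqrt(((-9 + (-7)**2 - 15*(-7)) + 2)**2 - 11656) = sqrt(((-9 + 49 + 105) + 2)**2 - 11656) = sqrt((145 + 2)**2 - 11656) = sqrt(147**2 - 11656) = sqrt(21609 - 11656) = sqrt(9953)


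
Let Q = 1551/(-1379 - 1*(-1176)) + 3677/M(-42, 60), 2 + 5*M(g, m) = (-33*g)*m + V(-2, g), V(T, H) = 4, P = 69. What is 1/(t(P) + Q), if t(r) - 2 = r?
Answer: 16881886/1073361799 ≈ 0.015728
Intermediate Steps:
t(r) = 2 + r
M(g, m) = ⅖ - 33*g*m/5 (M(g, m) = -⅖ + ((-33*g)*m + 4)/5 = -⅖ + (-33*g*m + 4)/5 = -⅖ + (4 - 33*g*m)/5 = -⅖ + (⅘ - 33*g*m/5) = ⅖ - 33*g*m/5)
Q = -125252107/16881886 (Q = 1551/(-1379 - 1*(-1176)) + 3677/(⅖ - 33/5*(-42)*60) = 1551/(-1379 + 1176) + 3677/(⅖ + 16632) = 1551/(-203) + 3677/(83162/5) = 1551*(-1/203) + 3677*(5/83162) = -1551/203 + 18385/83162 = -125252107/16881886 ≈ -7.4193)
1/(t(P) + Q) = 1/((2 + 69) - 125252107/16881886) = 1/(71 - 125252107/16881886) = 1/(1073361799/16881886) = 16881886/1073361799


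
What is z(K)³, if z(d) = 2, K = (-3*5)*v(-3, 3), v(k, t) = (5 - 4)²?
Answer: 8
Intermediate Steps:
v(k, t) = 1 (v(k, t) = 1² = 1)
K = -15 (K = -3*5*1 = -15*1 = -15)
z(K)³ = 2³ = 8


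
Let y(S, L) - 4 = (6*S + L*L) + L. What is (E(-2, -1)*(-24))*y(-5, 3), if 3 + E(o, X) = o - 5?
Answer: -3360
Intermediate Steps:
E(o, X) = -8 + o (E(o, X) = -3 + (o - 5) = -3 + (-5 + o) = -8 + o)
y(S, L) = 4 + L + L² + 6*S (y(S, L) = 4 + ((6*S + L*L) + L) = 4 + ((6*S + L²) + L) = 4 + ((L² + 6*S) + L) = 4 + (L + L² + 6*S) = 4 + L + L² + 6*S)
(E(-2, -1)*(-24))*y(-5, 3) = ((-8 - 2)*(-24))*(4 + 3 + 3² + 6*(-5)) = (-10*(-24))*(4 + 3 + 9 - 30) = 240*(-14) = -3360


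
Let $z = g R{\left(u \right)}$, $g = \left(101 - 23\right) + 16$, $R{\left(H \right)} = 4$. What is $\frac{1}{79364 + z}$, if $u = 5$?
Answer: $\frac{1}{79740} \approx 1.2541 \cdot 10^{-5}$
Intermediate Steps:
$g = 94$ ($g = 78 + 16 = 94$)
$z = 376$ ($z = 94 \cdot 4 = 376$)
$\frac{1}{79364 + z} = \frac{1}{79364 + 376} = \frac{1}{79740}$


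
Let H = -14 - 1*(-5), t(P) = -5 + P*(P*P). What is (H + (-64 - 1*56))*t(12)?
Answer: -222267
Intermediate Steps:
t(P) = -5 + P³ (t(P) = -5 + P*P² = -5 + P³)
H = -9 (H = -14 + 5 = -9)
(H + (-64 - 1*56))*t(12) = (-9 + (-64 - 1*56))*(-5 + 12³) = (-9 + (-64 - 56))*(-5 + 1728) = (-9 - 120)*1723 = -129*1723 = -222267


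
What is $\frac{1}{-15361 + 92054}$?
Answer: $\frac{1}{76693} \approx 1.3039 \cdot 10^{-5}$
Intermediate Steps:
$\frac{1}{-15361 + 92054} = \frac{1}{76693}$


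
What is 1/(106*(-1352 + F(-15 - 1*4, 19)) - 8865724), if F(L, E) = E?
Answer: -1/9007022 ≈ -1.1102e-7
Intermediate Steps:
1/(106*(-1352 + F(-15 - 1*4, 19)) - 8865724) = 1/(106*(-1352 + 19) - 8865724) = 1/(106*(-1333) - 8865724) = 1/(-141298 - 8865724) = 1/(-9007022) = -1/9007022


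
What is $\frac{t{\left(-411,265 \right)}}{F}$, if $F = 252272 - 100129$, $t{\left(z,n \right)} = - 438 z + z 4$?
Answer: $\frac{178374}{152143} \approx 1.1724$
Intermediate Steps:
$t{\left(z,n \right)} = - 434 z$ ($t{\left(z,n \right)} = - 438 z + 4 z = - 434 z$)
$F = 152143$
$\frac{t{\left(-411,265 \right)}}{F} = \frac{\left(-434\right) \left(-411\right)}{152143} = 178374 \cdot \frac{1}{152143} = \frac{178374}{152143}$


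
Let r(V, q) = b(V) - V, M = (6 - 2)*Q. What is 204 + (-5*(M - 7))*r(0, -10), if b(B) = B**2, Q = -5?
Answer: 204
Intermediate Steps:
M = -20 (M = (6 - 2)*(-5) = 4*(-5) = -20)
r(V, q) = V**2 - V
204 + (-5*(M - 7))*r(0, -10) = 204 + (-5*(-20 - 7))*(0*(-1 + 0)) = 204 + (-5*(-27))*(0*(-1)) = 204 + 135*0 = 204 + 0 = 204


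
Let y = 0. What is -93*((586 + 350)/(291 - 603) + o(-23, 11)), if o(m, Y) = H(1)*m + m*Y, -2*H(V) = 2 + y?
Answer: 21669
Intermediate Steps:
H(V) = -1 (H(V) = -(2 + 0)/2 = -½*2 = -1)
o(m, Y) = -m + Y*m (o(m, Y) = -m + m*Y = -m + Y*m)
-93*((586 + 350)/(291 - 603) + o(-23, 11)) = -93*((586 + 350)/(291 - 603) - 23*(-1 + 11)) = -93*(936/(-312) - 23*10) = -93*(936*(-1/312) - 230) = -93*(-3 - 230) = -93*(-233) = 21669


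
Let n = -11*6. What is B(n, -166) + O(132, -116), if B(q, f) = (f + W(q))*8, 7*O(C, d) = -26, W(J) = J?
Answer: -13018/7 ≈ -1859.7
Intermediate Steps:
n = -66
O(C, d) = -26/7 (O(C, d) = (⅐)*(-26) = -26/7)
B(q, f) = 8*f + 8*q (B(q, f) = (f + q)*8 = 8*f + 8*q)
B(n, -166) + O(132, -116) = (8*(-166) + 8*(-66)) - 26/7 = (-1328 - 528) - 26/7 = -1856 - 26/7 = -13018/7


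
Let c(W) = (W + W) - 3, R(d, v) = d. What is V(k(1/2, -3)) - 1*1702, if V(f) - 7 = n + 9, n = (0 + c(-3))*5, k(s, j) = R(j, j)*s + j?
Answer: -1731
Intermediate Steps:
k(s, j) = j + j*s (k(s, j) = j*s + j = j + j*s)
c(W) = -3 + 2*W (c(W) = 2*W - 3 = -3 + 2*W)
n = -45 (n = (0 + (-3 + 2*(-3)))*5 = (0 + (-3 - 6))*5 = (0 - 9)*5 = -9*5 = -45)
V(f) = -29 (V(f) = 7 + (-45 + 9) = 7 - 36 = -29)
V(k(1/2, -3)) - 1*1702 = -29 - 1*1702 = -29 - 1702 = -1731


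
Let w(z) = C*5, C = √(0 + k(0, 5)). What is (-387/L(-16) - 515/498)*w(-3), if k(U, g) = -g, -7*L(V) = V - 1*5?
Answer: -323785*I*√5/498 ≈ -1453.8*I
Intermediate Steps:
L(V) = 5/7 - V/7 (L(V) = -(V - 1*5)/7 = -(V - 5)/7 = -(-5 + V)/7 = 5/7 - V/7)
C = I*√5 (C = √(0 - 1*5) = √(0 - 5) = √(-5) = I*√5 ≈ 2.2361*I)
w(z) = 5*I*√5 (w(z) = (I*√5)*5 = 5*I*√5)
(-387/L(-16) - 515/498)*w(-3) = (-387/(5/7 - ⅐*(-16)) - 515/498)*(5*I*√5) = (-387/(5/7 + 16/7) - 515*1/498)*(5*I*√5) = (-387/3 - 515/498)*(5*I*√5) = (-387*⅓ - 515/498)*(5*I*√5) = (-129 - 515/498)*(5*I*√5) = -323785*I*√5/498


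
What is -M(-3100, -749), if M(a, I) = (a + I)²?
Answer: -14814801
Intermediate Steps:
M(a, I) = (I + a)²
-M(-3100, -749) = -(-749 - 3100)² = -1*(-3849)² = -1*14814801 = -14814801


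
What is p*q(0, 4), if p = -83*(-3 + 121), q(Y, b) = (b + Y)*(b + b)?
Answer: -313408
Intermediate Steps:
q(Y, b) = 2*b*(Y + b) (q(Y, b) = (Y + b)*(2*b) = 2*b*(Y + b))
p = -9794 (p = -83*118 = -9794)
p*q(0, 4) = -19588*4*(0 + 4) = -19588*4*4 = -9794*32 = -313408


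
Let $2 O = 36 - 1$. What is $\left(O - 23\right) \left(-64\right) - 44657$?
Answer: $-44305$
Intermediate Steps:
$O = \frac{35}{2}$ ($O = \frac{36 - 1}{2} = \frac{1}{2} \cdot 35 = \frac{35}{2} \approx 17.5$)
$\left(O - 23\right) \left(-64\right) - 44657 = \left(\frac{35}{2} - 23\right) \left(-64\right) - 44657 = \left(- \frac{11}{2}\right) \left(-64\right) - 44657 = 352 - 44657 = -44305$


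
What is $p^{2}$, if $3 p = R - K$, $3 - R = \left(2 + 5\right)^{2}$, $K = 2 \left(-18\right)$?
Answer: $\frac{100}{9} \approx 11.111$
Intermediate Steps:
$K = -36$
$R = -46$ ($R = 3 - \left(2 + 5\right)^{2} = 3 - 7^{2} = 3 - 49 = -46$)
$p = - \frac{10}{3}$ ($p = \frac{-46 - -36}{3} = \frac{-46 + 36}{3} = \frac{1}{3} \left(-10\right) = - \frac{10}{3} \approx -3.3333$)
$p^{2} = \left(- \frac{10}{3}\right)^{2} = \frac{100}{9}$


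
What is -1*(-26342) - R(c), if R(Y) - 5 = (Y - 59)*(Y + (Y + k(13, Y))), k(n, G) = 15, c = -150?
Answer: -33228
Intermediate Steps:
R(Y) = 5 + (-59 + Y)*(15 + 2*Y) (R(Y) = 5 + (Y - 59)*(Y + (Y + 15)) = 5 + (-59 + Y)*(Y + (15 + Y)) = 5 + (-59 + Y)*(15 + 2*Y))
-1*(-26342) - R(c) = -1*(-26342) - (-880 - 103*(-150) + 2*(-150)**2) = 26342 - (-880 + 15450 + 2*22500) = 26342 - (-880 + 15450 + 45000) = 26342 - 1*59570 = 26342 - 59570 = -33228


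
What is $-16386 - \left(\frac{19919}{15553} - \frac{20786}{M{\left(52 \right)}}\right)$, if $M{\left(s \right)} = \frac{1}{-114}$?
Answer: $- \frac{37109322389}{15553} \approx -2.386 \cdot 10^{6}$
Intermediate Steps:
$M{\left(s \right)} = - \frac{1}{114}$
$-16386 - \left(\frac{19919}{15553} - \frac{20786}{M{\left(52 \right)}}\right) = -16386 - \left(\frac{19919}{15553} - \frac{20786}{- \frac{1}{114}}\right) = -16386 - \left(19919 \cdot \frac{1}{15553} - -2369604\right) = -16386 - \left(\frac{19919}{15553} + 2369604\right) = -16386 - \frac{36854470931}{15553} = - \frac{37109322389}{15553}$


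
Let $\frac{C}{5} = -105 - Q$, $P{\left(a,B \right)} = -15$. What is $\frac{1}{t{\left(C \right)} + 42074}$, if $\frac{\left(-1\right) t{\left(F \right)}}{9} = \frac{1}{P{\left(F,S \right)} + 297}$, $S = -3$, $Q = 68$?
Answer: $\frac{94}{3954953} \approx 2.3768 \cdot 10^{-5}$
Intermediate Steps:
$C = -865$ ($C = 5 \left(-105 - 68\right) = 5 \left(-173\right) = -865$)
$t{\left(F \right)} = - \frac{3}{94}$ ($t{\left(F \right)} = - \frac{9}{-15 + 297} = - \frac{9}{282} = \left(-9\right) \frac{1}{282} = - \frac{3}{94}$)
$\frac{1}{t{\left(C \right)} + 42074} = \frac{1}{- \frac{3}{94} + 42074} = \frac{1}{\frac{3954953}{94}} = \frac{94}{3954953}$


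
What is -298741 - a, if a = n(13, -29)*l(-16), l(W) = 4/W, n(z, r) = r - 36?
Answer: -1195029/4 ≈ -2.9876e+5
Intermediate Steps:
n(z, r) = -36 + r
a = 65/4 (a = (-36 - 29)*(4/(-16)) = -260*(-1)/16 = -65*(-¼) = 65/4 ≈ 16.250)
-298741 - a = -298741 - 1*65/4 = -298741 - 65/4 = -1195029/4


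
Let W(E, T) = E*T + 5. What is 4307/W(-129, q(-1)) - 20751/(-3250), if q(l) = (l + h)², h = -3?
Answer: 28728559/6691750 ≈ 4.2931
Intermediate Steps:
q(l) = (-3 + l)² (q(l) = (l - 3)² = (-3 + l)²)
W(E, T) = 5 + E*T
4307/W(-129, q(-1)) - 20751/(-3250) = 4307/(5 - 129*(-3 - 1)²) - 20751/(-3250) = 4307/(5 - 129*(-4)²) - 20751*(-1/3250) = 4307/(5 - 129*16) + 20751/3250 = 4307/(5 - 2064) + 20751/3250 = 4307/(-2059) + 20751/3250 = 4307*(-1/2059) + 20751/3250 = -4307/2059 + 20751/3250 = 28728559/6691750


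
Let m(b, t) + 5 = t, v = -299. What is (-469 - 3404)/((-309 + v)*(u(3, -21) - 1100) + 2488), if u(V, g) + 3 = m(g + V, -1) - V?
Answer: -3873/678584 ≈ -0.0057075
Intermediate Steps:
m(b, t) = -5 + t
u(V, g) = -9 - V (u(V, g) = -3 + ((-5 - 1) - V) = -3 + (-6 - V) = -9 - V)
(-469 - 3404)/((-309 + v)*(u(3, -21) - 1100) + 2488) = (-469 - 3404)/((-309 - 299)*((-9 - 1*3) - 1100) + 2488) = -3873/(-608*((-9 - 3) - 1100) + 2488) = -3873/(-608*(-12 - 1100) + 2488) = -3873/(-608*(-1112) + 2488) = -3873/(676096 + 2488) = -3873/678584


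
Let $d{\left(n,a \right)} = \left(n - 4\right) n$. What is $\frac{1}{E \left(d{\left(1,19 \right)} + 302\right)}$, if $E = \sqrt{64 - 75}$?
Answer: $- \frac{i \sqrt{11}}{3289} \approx - 0.0010084 i$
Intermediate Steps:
$d{\left(n,a \right)} = n \left(-4 + n\right)$ ($d{\left(n,a \right)} = \left(-4 + n\right) n = n \left(-4 + n\right)$)
$E = i \sqrt{11}$ ($E = \sqrt{-11} = i \sqrt{11} \approx 3.3166 i$)
$\frac{1}{E \left(d{\left(1,19 \right)} + 302\right)} = \frac{1}{i \sqrt{11} \left(1 \left(-4 + 1\right) + 302\right)} = \frac{1}{i \sqrt{11} \left(1 \left(-3\right) + 302\right)} = \frac{1}{i \sqrt{11} \left(-3 + 302\right)} = \frac{1}{i \sqrt{11} \cdot 299} = \frac{1}{299 i \sqrt{11}} = - \frac{i \sqrt{11}}{3289}$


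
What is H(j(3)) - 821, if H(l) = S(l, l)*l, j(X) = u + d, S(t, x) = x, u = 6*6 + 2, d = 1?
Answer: 700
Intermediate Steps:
u = 38 (u = 36 + 2 = 38)
j(X) = 39 (j(X) = 38 + 1 = 39)
H(l) = l² (H(l) = l*l = l²)
H(j(3)) - 821 = 39² - 821 = 1521 - 821 = 700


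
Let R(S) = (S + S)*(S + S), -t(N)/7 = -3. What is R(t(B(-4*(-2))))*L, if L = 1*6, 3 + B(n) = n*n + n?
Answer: 10584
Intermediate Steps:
B(n) = -3 + n + n² (B(n) = -3 + (n*n + n) = -3 + (n² + n) = -3 + (n + n²) = -3 + n + n²)
t(N) = 21 (t(N) = -7*(-3) = 21)
R(S) = 4*S² (R(S) = (2*S)*(2*S) = 4*S²)
L = 6
R(t(B(-4*(-2))))*L = (4*21²)*6 = (4*441)*6 = 1764*6 = 10584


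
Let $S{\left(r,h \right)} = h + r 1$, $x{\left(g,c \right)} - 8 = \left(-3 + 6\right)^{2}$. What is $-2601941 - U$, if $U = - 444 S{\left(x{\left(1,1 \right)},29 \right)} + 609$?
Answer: $-2582126$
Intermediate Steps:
$x{\left(g,c \right)} = 17$ ($x{\left(g,c \right)} = 8 + \left(-3 + 6\right)^{2} = 8 + 3^{2} = 8 + 9 = 17$)
$S{\left(r,h \right)} = h + r$
$U = -19815$ ($U = - 444 \left(29 + 17\right) + 609 = \left(-444\right) 46 + 609 = -20424 + 609 = -19815$)
$-2601941 - U = -2601941 - -19815 = -2601941 + 19815 = -2582126$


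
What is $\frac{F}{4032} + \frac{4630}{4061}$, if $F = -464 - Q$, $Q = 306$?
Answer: $\frac{1110085}{1169568} \approx 0.94914$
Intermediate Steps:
$F = -770$ ($F = -464 - 306 = -770$)
$\frac{F}{4032} + \frac{4630}{4061} = - \frac{770}{4032} + \frac{4630}{4061} = \left(-770\right) \frac{1}{4032} + 4630 \cdot \frac{1}{4061} = - \frac{55}{288} + \frac{4630}{4061} = \frac{1110085}{1169568}$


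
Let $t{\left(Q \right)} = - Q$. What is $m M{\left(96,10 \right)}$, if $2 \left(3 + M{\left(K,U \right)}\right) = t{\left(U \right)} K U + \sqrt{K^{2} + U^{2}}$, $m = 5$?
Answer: $-24015 + 5 \sqrt{2329} \approx -23774.0$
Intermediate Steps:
$M{\left(K,U \right)} = -3 + \frac{\sqrt{K^{2} + U^{2}}}{2} - \frac{K U^{2}}{2}$ ($M{\left(K,U \right)} = -3 + \frac{- U K U + \sqrt{K^{2} + U^{2}}}{2} = -3 + \frac{- K U U + \sqrt{K^{2} + U^{2}}}{2} = -3 + \frac{- K U^{2} + \sqrt{K^{2} + U^{2}}}{2} = -3 + \frac{\sqrt{K^{2} + U^{2}} - K U^{2}}{2} = -3 - \left(- \frac{\sqrt{K^{2} + U^{2}}}{2} + \frac{K U^{2}}{2}\right) = -3 + \frac{\sqrt{K^{2} + U^{2}}}{2} - \frac{K U^{2}}{2}$)
$m M{\left(96,10 \right)} = 5 \left(-3 + \frac{\sqrt{96^{2} + 10^{2}}}{2} - 48 \cdot 10^{2}\right) = 5 \left(-3 + \frac{\sqrt{9216 + 100}}{2} - 48 \cdot 100\right) = 5 \left(-3 + \frac{\sqrt{9316}}{2} - 4800\right) = 5 \left(-3 + \frac{2 \sqrt{2329}}{2} - 4800\right) = 5 \left(-3 + \sqrt{2329} - 4800\right) = 5 \left(-4803 + \sqrt{2329}\right) = -24015 + 5 \sqrt{2329}$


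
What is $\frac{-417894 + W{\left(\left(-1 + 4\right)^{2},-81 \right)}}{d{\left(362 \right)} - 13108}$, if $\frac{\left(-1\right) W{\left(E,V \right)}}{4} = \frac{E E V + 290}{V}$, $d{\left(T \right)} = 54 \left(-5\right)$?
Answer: $\frac{16937249}{541809} \approx 31.261$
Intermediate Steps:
$d{\left(T \right)} = -270$
$W{\left(E,V \right)} = - \frac{4 \left(290 + V E^{2}\right)}{V}$ ($W{\left(E,V \right)} = - 4 \frac{E E V + 290}{V} = - 4 \frac{E^{2} V + 290}{V} = - 4 \frac{V E^{2} + 290}{V} = - 4 \frac{290 + V E^{2}}{V} = - \frac{4 \left(290 + V E^{2}\right)}{V}$)
$\frac{-417894 + W{\left(\left(-1 + 4\right)^{2},-81 \right)}}{d{\left(362 \right)} - 13108} = \frac{-417894 - \left(- \frac{1160}{81} + 4 \left(-1 + 4\right)^{4}\right)}{-270 - 13108} = \frac{-417894 - \left(- \frac{1160}{81} + 4 \left(3^{2}\right)^{2}\right)}{-13378} = \left(-417894 + \left(\frac{1160}{81} - 4 \cdot 9^{2}\right)\right) \left(- \frac{1}{13378}\right) = \left(-417894 + \left(\frac{1160}{81} - 324\right)\right) \left(- \frac{1}{13378}\right) = \left(-417894 - \frac{25084}{81}\right) \left(- \frac{1}{13378}\right) = \left(- \frac{33874498}{81}\right) \left(- \frac{1}{13378}\right) = \frac{16937249}{541809}$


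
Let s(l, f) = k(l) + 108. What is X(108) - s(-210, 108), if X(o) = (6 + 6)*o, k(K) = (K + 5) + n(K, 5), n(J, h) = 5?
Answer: 1388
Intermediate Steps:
k(K) = 10 + K (k(K) = (K + 5) + 5 = (5 + K) + 5 = 10 + K)
X(o) = 12*o
s(l, f) = 118 + l (s(l, f) = (10 + l) + 108 = 118 + l)
X(108) - s(-210, 108) = 12*108 - (118 - 210) = 1296 - 1*(-92) = 1296 + 92 = 1388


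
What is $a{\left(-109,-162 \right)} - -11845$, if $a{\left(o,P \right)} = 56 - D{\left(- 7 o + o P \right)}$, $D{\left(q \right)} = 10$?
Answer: $11891$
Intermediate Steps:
$a{\left(o,P \right)} = 46$ ($a{\left(o,P \right)} = 56 - 10 = 46$)
$a{\left(-109,-162 \right)} - -11845 = 46 - -11845 = 46 + 11845 = 11891$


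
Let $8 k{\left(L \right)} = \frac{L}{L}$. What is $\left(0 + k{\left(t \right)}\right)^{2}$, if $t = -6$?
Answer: $\frac{1}{64} \approx 0.015625$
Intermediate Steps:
$k{\left(L \right)} = \frac{1}{8}$ ($k{\left(L \right)} = \frac{L \frac{1}{L}}{8} = \frac{1}{8} \cdot 1 = \frac{1}{8}$)
$\left(0 + k{\left(t \right)}\right)^{2} = \left(0 + \frac{1}{8}\right)^{2} = \left(\frac{1}{8}\right)^{2} = \frac{1}{64}$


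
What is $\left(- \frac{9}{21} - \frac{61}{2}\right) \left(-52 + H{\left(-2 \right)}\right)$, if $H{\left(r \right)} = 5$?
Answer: $\frac{20351}{14} \approx 1453.6$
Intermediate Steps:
$\left(- \frac{9}{21} - \frac{61}{2}\right) \left(-52 + H{\left(-2 \right)}\right) = \left(- \frac{9}{21} - \frac{61}{2}\right) \left(-52 + 5\right) = \left(\left(-9\right) \frac{1}{21} - \frac{61}{2}\right) \left(-47\right) = \left(- \frac{3}{7} - \frac{61}{2}\right) \left(-47\right) = \left(- \frac{433}{14}\right) \left(-47\right) = \frac{20351}{14}$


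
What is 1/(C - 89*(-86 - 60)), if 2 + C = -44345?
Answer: -1/31353 ≈ -3.1895e-5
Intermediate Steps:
C = -44347 (C = -2 - 44345 = -44347)
1/(C - 89*(-86 - 60)) = 1/(-44347 - 89*(-86 - 60)) = 1/(-44347 - 89*(-146)) = 1/(-44347 + 12994) = 1/(-31353) = -1/31353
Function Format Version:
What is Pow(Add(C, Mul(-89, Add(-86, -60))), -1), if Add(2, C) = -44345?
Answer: Rational(-1, 31353) ≈ -3.1895e-5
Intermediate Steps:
C = -44347 (C = Add(-2, -44345) = -44347)
Pow(Add(C, Mul(-89, Add(-86, -60))), -1) = Pow(Add(-44347, Mul(-89, Add(-86, -60))), -1) = Pow(Add(-44347, Mul(-89, -146)), -1) = Pow(Add(-44347, 12994), -1) = Pow(-31353, -1) = Rational(-1, 31353)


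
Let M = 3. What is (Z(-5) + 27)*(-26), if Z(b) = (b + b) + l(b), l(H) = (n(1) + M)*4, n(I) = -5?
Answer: -234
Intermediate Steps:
l(H) = -8 (l(H) = (-5 + 3)*4 = -2*4 = -8)
Z(b) = -8 + 2*b (Z(b) = (b + b) - 8 = 2*b - 8 = -8 + 2*b)
(Z(-5) + 27)*(-26) = ((-8 + 2*(-5)) + 27)*(-26) = ((-8 - 10) + 27)*(-26) = (-18 + 27)*(-26) = 9*(-26) = -234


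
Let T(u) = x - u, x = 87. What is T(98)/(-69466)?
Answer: 11/69466 ≈ 0.00015835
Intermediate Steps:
T(u) = 87 - u
T(98)/(-69466) = (87 - 1*98)/(-69466) = (87 - 98)*(-1/69466) = -11*(-1/69466) = 11/69466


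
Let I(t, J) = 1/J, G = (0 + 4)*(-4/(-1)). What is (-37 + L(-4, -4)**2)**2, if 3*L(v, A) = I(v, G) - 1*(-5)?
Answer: 76440049/65536 ≈ 1166.4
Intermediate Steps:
G = 16 (G = 4*(-4*(-1)) = 4*4 = 16)
L(v, A) = 27/16 (L(v, A) = (1/16 - 1*(-5))/3 = (1/16 + 5)/3 = (1/3)*(81/16) = 27/16)
(-37 + L(-4, -4)**2)**2 = (-37 + (27/16)**2)**2 = (-37 + 729/256)**2 = (-8743/256)**2 = 76440049/65536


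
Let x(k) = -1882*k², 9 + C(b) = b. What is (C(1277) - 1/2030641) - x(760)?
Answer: 2207397065543987/2030641 ≈ 1.0870e+9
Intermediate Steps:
C(b) = -9 + b
(C(1277) - 1/2030641) - x(760) = ((-9 + 1277) - 1/2030641) - (-1882)*760² = (1268 - 1*1/2030641) - (-1882)*577600 = (1268 - 1/2030641) - 1*(-1087043200) = 2574852787/2030641 + 1087043200 = 2207397065543987/2030641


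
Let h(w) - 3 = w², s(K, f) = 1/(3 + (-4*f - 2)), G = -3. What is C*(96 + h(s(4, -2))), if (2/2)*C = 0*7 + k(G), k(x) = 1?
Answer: 8020/81 ≈ 99.012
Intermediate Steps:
s(K, f) = 1/(1 - 4*f) (s(K, f) = 1/(3 + (-2 - 4*f)) = 1/(1 - 4*f))
h(w) = 3 + w²
C = 1 (C = 0*7 + 1 = 0 + 1 = 1)
C*(96 + h(s(4, -2))) = 1*(96 + (3 + (-1/(-1 + 4*(-2)))²)) = 1*(96 + (3 + (-1/(-1 - 8))²)) = 1*(96 + (3 + (-1/(-9))²)) = 1*(96 + (3 + (-1*(-⅑))²)) = 1*(96 + (3 + (⅑)²)) = 1*(96 + (3 + 1/81)) = 1*(96 + 244/81) = 1*(8020/81) = 8020/81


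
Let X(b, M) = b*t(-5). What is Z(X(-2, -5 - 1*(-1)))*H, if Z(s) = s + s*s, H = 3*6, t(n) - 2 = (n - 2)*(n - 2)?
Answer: 185436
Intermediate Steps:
t(n) = 2 + (-2 + n)**2 (t(n) = 2 + (n - 2)*(n - 2) = 2 + (-2 + n)*(-2 + n) = 2 + (-2 + n)**2)
H = 18
X(b, M) = 51*b (X(b, M) = b*(2 + (-2 - 5)**2) = b*(2 + (-7)**2) = b*(2 + 49) = b*51 = 51*b)
Z(s) = s + s**2
Z(X(-2, -5 - 1*(-1)))*H = ((51*(-2))*(1 + 51*(-2)))*18 = -102*(1 - 102)*18 = -102*(-101)*18 = 10302*18 = 185436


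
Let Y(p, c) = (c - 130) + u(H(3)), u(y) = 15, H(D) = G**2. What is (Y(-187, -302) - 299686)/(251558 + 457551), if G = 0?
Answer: -300103/709109 ≈ -0.42321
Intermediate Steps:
H(D) = 0 (H(D) = 0**2 = 0)
Y(p, c) = -115 + c (Y(p, c) = (c - 130) + 15 = (-130 + c) + 15 = -115 + c)
(Y(-187, -302) - 299686)/(251558 + 457551) = ((-115 - 302) - 299686)/(251558 + 457551) = (-417 - 299686)/709109 = -300103*1/709109 = -300103/709109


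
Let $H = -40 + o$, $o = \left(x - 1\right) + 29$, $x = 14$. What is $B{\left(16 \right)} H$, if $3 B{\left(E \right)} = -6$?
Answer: $-4$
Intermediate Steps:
$B{\left(E \right)} = -2$ ($B{\left(E \right)} = \frac{1}{3} \left(-6\right) = -2$)
$o = 42$ ($o = \left(14 - 1\right) + 29 = 13 + 29 = 42$)
$H = 2$ ($H = -40 + 42 = 2$)
$B{\left(16 \right)} H = \left(-2\right) 2 = -4$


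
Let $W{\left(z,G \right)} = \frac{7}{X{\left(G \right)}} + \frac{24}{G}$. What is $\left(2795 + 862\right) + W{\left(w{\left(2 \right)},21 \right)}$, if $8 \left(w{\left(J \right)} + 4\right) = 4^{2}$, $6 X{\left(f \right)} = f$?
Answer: $\frac{25621}{7} \approx 3660.1$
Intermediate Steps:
$X{\left(f \right)} = \frac{f}{6}$
$w{\left(J \right)} = -2$ ($w{\left(J \right)} = -4 + \frac{4^{2}}{8} = -4 + \frac{1}{8} \cdot 16 = -4 + 2 = -2$)
$W{\left(z,G \right)} = \frac{66}{G}$ ($W{\left(z,G \right)} = \frac{7}{\frac{1}{6} G} + \frac{24}{G} = 7 \frac{6}{G} + \frac{24}{G} = \frac{42}{G} + \frac{24}{G} = \frac{66}{G}$)
$\left(2795 + 862\right) + W{\left(w{\left(2 \right)},21 \right)} = \left(2795 + 862\right) + \frac{66}{21} = 3657 + 66 \cdot \frac{1}{21} = 3657 + \frac{22}{7} = \frac{25621}{7}$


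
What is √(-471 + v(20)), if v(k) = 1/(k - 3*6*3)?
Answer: I*√544510/34 ≈ 21.703*I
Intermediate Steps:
v(k) = 1/(-54 + k) (v(k) = 1/(k - 18*3) = 1/(k - 54) = 1/(-54 + k))
√(-471 + v(20)) = √(-471 + 1/(-54 + 20)) = √(-471 + 1/(-34)) = √(-471 - 1/34) = √(-16015/34) = I*√544510/34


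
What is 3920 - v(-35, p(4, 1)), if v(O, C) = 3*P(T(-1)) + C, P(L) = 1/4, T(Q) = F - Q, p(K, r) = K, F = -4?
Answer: 15661/4 ≈ 3915.3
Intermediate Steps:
T(Q) = -4 - Q
P(L) = ¼
v(O, C) = ¾ + C (v(O, C) = 3*(¼) + C = ¾ + C)
3920 - v(-35, p(4, 1)) = 3920 - (¾ + 4) = 3920 - 1*19/4 = 3920 - 19/4 = 15661/4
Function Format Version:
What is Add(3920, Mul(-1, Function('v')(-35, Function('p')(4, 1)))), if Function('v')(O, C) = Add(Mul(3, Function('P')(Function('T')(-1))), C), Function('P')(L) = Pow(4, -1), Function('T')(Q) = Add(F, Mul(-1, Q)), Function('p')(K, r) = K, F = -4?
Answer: Rational(15661, 4) ≈ 3915.3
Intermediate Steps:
Function('T')(Q) = Add(-4, Mul(-1, Q))
Function('P')(L) = Rational(1, 4)
Function('v')(O, C) = Add(Rational(3, 4), C) (Function('v')(O, C) = Add(Mul(3, Rational(1, 4)), C) = Add(Rational(3, 4), C))
Add(3920, Mul(-1, Function('v')(-35, Function('p')(4, 1)))) = Add(3920, Mul(-1, Add(Rational(3, 4), 4))) = Add(3920, Mul(-1, Rational(19, 4))) = Add(3920, Rational(-19, 4)) = Rational(15661, 4)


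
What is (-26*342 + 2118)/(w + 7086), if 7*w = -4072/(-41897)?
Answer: -993335973/1039089533 ≈ -0.95597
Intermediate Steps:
w = 4072/293279 (w = (-4072/(-41897))/7 = (-4072*(-1/41897))/7 = (⅐)*(4072/41897) = 4072/293279 ≈ 0.013884)
(-26*342 + 2118)/(w + 7086) = (-26*342 + 2118)/(4072/293279 + 7086) = (-8892 + 2118)/(2078179066/293279) = -6774*293279/2078179066 = -993335973/1039089533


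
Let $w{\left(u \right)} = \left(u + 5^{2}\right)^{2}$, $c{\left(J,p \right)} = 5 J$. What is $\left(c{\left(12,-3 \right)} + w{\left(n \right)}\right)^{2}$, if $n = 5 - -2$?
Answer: $1175056$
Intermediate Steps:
$n = 7$ ($n = 5 + 2 = 7$)
$w{\left(u \right)} = \left(25 + u\right)^{2}$ ($w{\left(u \right)} = \left(u + 25\right)^{2} = \left(25 + u\right)^{2}$)
$\left(c{\left(12,-3 \right)} + w{\left(n \right)}\right)^{2} = \left(5 \cdot 12 + \left(25 + 7\right)^{2}\right)^{2} = \left(60 + 32^{2}\right)^{2} = \left(60 + 1024\right)^{2} = 1084^{2} = 1175056$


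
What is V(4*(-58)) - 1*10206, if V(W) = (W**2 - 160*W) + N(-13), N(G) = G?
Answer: 80725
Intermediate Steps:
V(W) = -13 + W**2 - 160*W (V(W) = (W**2 - 160*W) - 13 = -13 + W**2 - 160*W)
V(4*(-58)) - 1*10206 = (-13 + (4*(-58))**2 - 640*(-58)) - 1*10206 = (-13 + (-232)**2 - 160*(-232)) - 10206 = (-13 + 53824 + 37120) - 10206 = 90931 - 10206 = 80725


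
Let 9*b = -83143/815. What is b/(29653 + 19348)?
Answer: -83143/359422335 ≈ -0.00023132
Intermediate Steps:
b = -83143/7335 (b = (-83143/815)/9 = (-83143*1/815)/9 = (⅑)*(-83143/815) = -83143/7335 ≈ -11.335)
b/(29653 + 19348) = -83143/(7335*(29653 + 19348)) = -83143/7335/49001 = -83143/7335*1/49001 = -83143/359422335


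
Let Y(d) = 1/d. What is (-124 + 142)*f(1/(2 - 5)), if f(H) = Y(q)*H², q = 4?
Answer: ½ ≈ 0.50000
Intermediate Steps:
f(H) = H²/4
(-124 + 142)*f(1/(2 - 5)) = (-124 + 142)*((1/(2 - 5))²/4) = 18*((1/(-3))²/4) = 18*((-⅓)²/4) = 18*((¼)*(⅑)) = 18*(1/36) = ½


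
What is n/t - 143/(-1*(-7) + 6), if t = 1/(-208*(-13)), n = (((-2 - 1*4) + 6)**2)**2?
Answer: -11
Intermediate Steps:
n = 0 (n = (((-2 - 4) + 6)**2)**2 = ((-6 + 6)**2)**2 = (0**2)**2 = 0**2 = 0)
t = 1/2704 (t = -1/208*(-1/13) = 1/2704 ≈ 0.00036982)
n/t - 143/(-1*(-7) + 6) = 0/(1/2704) - 143/(-1*(-7) + 6) = 0*2704 - 143/(7 + 6) = 0 - 143/13 = 0 - 143*1/13 = 0 - 11 = -11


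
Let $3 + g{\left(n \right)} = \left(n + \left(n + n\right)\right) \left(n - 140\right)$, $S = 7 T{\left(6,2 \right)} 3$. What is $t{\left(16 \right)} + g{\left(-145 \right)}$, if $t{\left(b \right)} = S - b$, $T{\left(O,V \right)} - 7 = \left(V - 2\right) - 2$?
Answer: $124061$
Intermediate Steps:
$T{\left(O,V \right)} = 3 + V$ ($T{\left(O,V \right)} = 7 + \left(\left(V - 2\right) - 2\right) = 7 + \left(\left(-2 + V\right) - 2\right) = 7 + \left(-4 + V\right) = 3 + V$)
$S = 105$ ($S = 7 \left(3 + 2\right) 3 = 7 \cdot 5 \cdot 3 = 35 \cdot 3 = 105$)
$g{\left(n \right)} = -3 + 3 n \left(-140 + n\right)$ ($g{\left(n \right)} = -3 + \left(n + \left(n + n\right)\right) \left(n - 140\right) = -3 + \left(n + 2 n\right) \left(-140 + n\right) = -3 + 3 n \left(-140 + n\right)$)
$t{\left(b \right)} = 105 - b$
$t{\left(16 \right)} + g{\left(-145 \right)} = \left(105 - 16\right) - \left(-60897 - 63075\right) = \left(105 - 16\right) + \left(-3 + 60900 + 3 \cdot 21025\right) = 89 + \left(-3 + 60900 + 63075\right) = 89 + 123972 = 124061$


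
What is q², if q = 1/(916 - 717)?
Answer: 1/39601 ≈ 2.5252e-5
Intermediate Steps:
q = 1/199 ≈ 0.0050251
q² = (1/199)² = 1/39601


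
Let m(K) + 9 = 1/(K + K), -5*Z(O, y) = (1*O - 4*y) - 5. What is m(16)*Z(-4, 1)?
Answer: -3731/160 ≈ -23.319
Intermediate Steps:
Z(O, y) = 1 - O/5 + 4*y/5 (Z(O, y) = -((1*O - 4*y) - 5)/5 = -((O - 4*y) - 5)/5 = -(-5 + O - 4*y)/5 = 1 - O/5 + 4*y/5)
m(K) = -9 + 1/(2*K) (m(K) = -9 + 1/(K + K) = -9 + 1/(2*K))
m(16)*Z(-4, 1) = (-9 + (1/2)/16)*(1 - 1/5*(-4) + (4/5)*1) = (-9 + (1/2)*(1/16))*(1 + 4/5 + 4/5) = (-9 + 1/32)*(13/5) = -287/32*13/5 = -3731/160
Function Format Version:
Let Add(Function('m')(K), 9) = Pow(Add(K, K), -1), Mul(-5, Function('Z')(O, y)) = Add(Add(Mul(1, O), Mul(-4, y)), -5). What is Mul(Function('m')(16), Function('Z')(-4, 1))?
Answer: Rational(-3731, 160) ≈ -23.319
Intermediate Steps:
Function('Z')(O, y) = Add(1, Mul(Rational(-1, 5), O), Mul(Rational(4, 5), y)) (Function('Z')(O, y) = Mul(Rational(-1, 5), Add(Add(Mul(1, O), Mul(-4, y)), -5)) = Mul(Rational(-1, 5), Add(Add(O, Mul(-4, y)), -5)) = Mul(Rational(-1, 5), Add(-5, O, Mul(-4, y))) = Add(1, Mul(Rational(-1, 5), O), Mul(Rational(4, 5), y)))
Function('m')(K) = Add(-9, Mul(Rational(1, 2), Pow(K, -1))) (Function('m')(K) = Add(-9, Pow(Add(K, K), -1)) = Add(-9, Pow(Mul(2, K), -1)) = Add(-9, Mul(Rational(1, 2), Pow(K, -1))))
Mul(Function('m')(16), Function('Z')(-4, 1)) = Mul(Add(-9, Mul(Rational(1, 2), Pow(16, -1))), Add(1, Mul(Rational(-1, 5), -4), Mul(Rational(4, 5), 1))) = Mul(Add(-9, Mul(Rational(1, 2), Rational(1, 16))), Add(1, Rational(4, 5), Rational(4, 5))) = Mul(Add(-9, Rational(1, 32)), Rational(13, 5)) = Mul(Rational(-287, 32), Rational(13, 5)) = Rational(-3731, 160)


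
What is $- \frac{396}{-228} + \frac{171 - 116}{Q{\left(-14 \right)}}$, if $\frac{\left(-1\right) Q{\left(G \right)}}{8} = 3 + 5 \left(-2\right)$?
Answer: $\frac{2893}{1064} \approx 2.719$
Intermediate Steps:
$Q{\left(G \right)} = 56$ ($Q{\left(G \right)} = - 8 \left(3 + 5 \left(-2\right)\right) = - 8 \left(3 - 10\right) = \left(-8\right) \left(-7\right) = 56$)
$- \frac{396}{-228} + \frac{171 - 116}{Q{\left(-14 \right)}} = - \frac{396}{-228} + \frac{171 - 116}{56} = \left(-396\right) \left(- \frac{1}{228}\right) + 55 \cdot \frac{1}{56} = \frac{33}{19} + \frac{55}{56} = \frac{2893}{1064}$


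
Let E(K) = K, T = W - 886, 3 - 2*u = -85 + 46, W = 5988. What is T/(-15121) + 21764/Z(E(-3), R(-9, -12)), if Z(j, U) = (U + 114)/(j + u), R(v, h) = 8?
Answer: 2961529774/922381 ≈ 3210.7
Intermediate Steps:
u = 21 (u = 3/2 - (-85 + 46)/2 = 3/2 - ½*(-39) = 3/2 + 39/2 = 21)
T = 5102 (T = 5988 - 886 = 5102)
Z(j, U) = (114 + U)/(21 + j) (Z(j, U) = (U + 114)/(j + 21) = (114 + U)/(21 + j))
T/(-15121) + 21764/Z(E(-3), R(-9, -12)) = 5102/(-15121) + 21764/(((114 + 8)/(21 - 3))) = 5102*(-1/15121) + 21764/((122/18)) = -5102/15121 + 21764/(((1/18)*122)) = -5102/15121 + 21764/(61/9) = -5102/15121 + 21764*(9/61) = -5102/15121 + 195876/61 = 2961529774/922381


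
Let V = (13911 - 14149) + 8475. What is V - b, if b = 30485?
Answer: -22248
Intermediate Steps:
V = 8237 (V = -238 + 8475 = 8237)
V - b = 8237 - 1*30485 = 8237 - 30485 = -22248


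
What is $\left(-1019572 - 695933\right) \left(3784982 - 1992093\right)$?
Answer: $-3075710043945$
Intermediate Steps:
$\left(-1019572 - 695933\right) \left(3784982 - 1992093\right) = - 1715505 \left(3784982 - 1992093\right) = \left(-1715505\right) 1792889 = -3075710043945$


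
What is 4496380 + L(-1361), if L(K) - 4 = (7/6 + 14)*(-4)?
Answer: 13488970/3 ≈ 4.4963e+6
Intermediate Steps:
L(K) = -170/3 (L(K) = 4 + (7/6 + 14)*(-4) = 4 + (91/6)*(-4) = 4 - 182/3 = -170/3)
4496380 + L(-1361) = 4496380 - 170/3 = 13488970/3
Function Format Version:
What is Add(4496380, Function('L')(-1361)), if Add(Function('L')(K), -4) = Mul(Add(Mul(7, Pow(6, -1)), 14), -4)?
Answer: Rational(13488970, 3) ≈ 4.4963e+6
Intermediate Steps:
Function('L')(K) = Rational(-170, 3) (Function('L')(K) = Add(4, Mul(Add(Mul(7, Pow(6, -1)), 14), -4)) = Add(4, Mul(Add(Mul(7, Rational(1, 6)), 14), -4)) = Add(4, Mul(Add(Rational(7, 6), 14), -4)) = Add(4, Mul(Rational(91, 6), -4)) = Add(4, Rational(-182, 3)) = Rational(-170, 3))
Add(4496380, Function('L')(-1361)) = Add(4496380, Rational(-170, 3)) = Rational(13488970, 3)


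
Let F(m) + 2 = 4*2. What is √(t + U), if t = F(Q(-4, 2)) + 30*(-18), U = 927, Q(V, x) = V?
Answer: √393 ≈ 19.824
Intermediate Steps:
F(m) = 6 (F(m) = -2 + 4*2 = -2 + 8 = 6)
t = -534 (t = 6 + 30*(-18) = 6 - 540 = -534)
√(t + U) = √(-534 + 927) = √393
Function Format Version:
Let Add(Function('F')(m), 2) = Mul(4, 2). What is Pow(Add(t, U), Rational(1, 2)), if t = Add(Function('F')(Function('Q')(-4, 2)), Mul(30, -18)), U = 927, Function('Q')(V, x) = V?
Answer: Pow(393, Rational(1, 2)) ≈ 19.824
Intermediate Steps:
Function('F')(m) = 6 (Function('F')(m) = Add(-2, Mul(4, 2)) = Add(-2, 8) = 6)
t = -534 (t = Add(6, Mul(30, -18)) = Add(6, -540) = -534)
Pow(Add(t, U), Rational(1, 2)) = Pow(Add(-534, 927), Rational(1, 2)) = Pow(393, Rational(1, 2))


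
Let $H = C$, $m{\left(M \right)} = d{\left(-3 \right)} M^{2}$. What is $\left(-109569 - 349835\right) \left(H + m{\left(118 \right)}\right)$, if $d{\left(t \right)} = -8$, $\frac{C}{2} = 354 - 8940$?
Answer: $59062815856$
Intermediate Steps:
$C = -17172$ ($C = 2 \left(354 - 8940\right) = 2 \left(-8586\right) = -17172$)
$m{\left(M \right)} = - 8 M^{2}$
$H = -17172$
$\left(-109569 - 349835\right) \left(H + m{\left(118 \right)}\right) = \left(-109569 - 349835\right) \left(-17172 - 8 \cdot 118^{2}\right) = - 459404 \left(-17172 - 111392\right) = \left(-459404\right) \left(-128564\right) = 59062815856$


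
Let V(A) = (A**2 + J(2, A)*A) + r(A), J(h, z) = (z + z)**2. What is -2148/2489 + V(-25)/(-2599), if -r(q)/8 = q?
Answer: 147926423/6468911 ≈ 22.867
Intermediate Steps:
r(q) = -8*q
J(h, z) = 4*z**2 (J(h, z) = (2*z)**2 = 4*z**2)
V(A) = A**2 - 8*A + 4*A**3 (V(A) = (A**2 + (4*A**2)*A) - 8*A = (A**2 + 4*A**3) - 8*A = A**2 - 8*A + 4*A**3)
-2148/2489 + V(-25)/(-2599) = -2148/2489 - 25*(-8 - 25 + 4*(-25)**2)/(-2599) = -2148*1/2489 - 25*(-8 - 25 + 4*625)*(-1/2599) = -2148/2489 - 25*(-8 - 25 + 2500)*(-1/2599) = -2148/2489 - 25*2467*(-1/2599) = -2148/2489 - 61675*(-1/2599) = -2148/2489 + 61675/2599 = 147926423/6468911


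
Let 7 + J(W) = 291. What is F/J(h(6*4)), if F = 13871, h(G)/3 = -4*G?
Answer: 13871/284 ≈ 48.842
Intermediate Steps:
h(G) = -12*G (h(G) = 3*(-4*G) = -12*G)
J(W) = 284 (J(W) = -7 + 291 = 284)
F/J(h(6*4)) = 13871/284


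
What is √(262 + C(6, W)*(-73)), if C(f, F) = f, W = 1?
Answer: 4*I*√11 ≈ 13.266*I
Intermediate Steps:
√(262 + C(6, W)*(-73)) = √(262 + 6*(-73)) = √(262 - 438) = √(-176) = 4*I*√11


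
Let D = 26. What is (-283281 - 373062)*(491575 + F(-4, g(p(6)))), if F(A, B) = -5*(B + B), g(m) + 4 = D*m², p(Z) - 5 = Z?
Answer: -302019513165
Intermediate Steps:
p(Z) = 5 + Z
g(m) = -4 + 26*m²
F(A, B) = -10*B
(-283281 - 373062)*(491575 + F(-4, g(p(6)))) = (-283281 - 373062)*(491575 - 10*(-4 + 26*(5 + 6)²)) = -656343*(491575 - 10*(-4 + 26*11²)) = -656343*(491575 - 10*(-4 + 26*121)) = -656343*(491575 - 10*(-4 + 3146)) = -656343*(491575 - 10*3142) = -656343*(491575 - 31420) = -656343*460155 = -302019513165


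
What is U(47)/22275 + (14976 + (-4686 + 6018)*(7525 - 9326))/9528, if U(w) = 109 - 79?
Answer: -295012967/1179090 ≈ -250.20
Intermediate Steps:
U(w) = 30
U(47)/22275 + (14976 + (-4686 + 6018)*(7525 - 9326))/9528 = 30/22275 + (14976 + (-4686 + 6018)*(7525 - 9326))/9528 = 30*(1/22275) + (14976 + 1332*(-1801))*(1/9528) = 2/1485 + (14976 - 2398932)*(1/9528) = 2/1485 - 2383956*1/9528 = 2/1485 - 198663/794 = -295012967/1179090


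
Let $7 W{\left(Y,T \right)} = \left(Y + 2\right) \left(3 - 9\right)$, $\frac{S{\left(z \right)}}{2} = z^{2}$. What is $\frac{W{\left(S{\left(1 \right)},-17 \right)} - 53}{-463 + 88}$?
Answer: $\frac{79}{525} \approx 0.15048$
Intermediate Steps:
$S{\left(z \right)} = 2 z^{2}$
$W{\left(Y,T \right)} = - \frac{12}{7} - \frac{6 Y}{7}$ ($W{\left(Y,T \right)} = \frac{\left(Y + 2\right) \left(3 - 9\right)}{7} = \frac{\left(2 + Y\right) \left(-6\right)}{7} = \frac{-12 - 6 Y}{7} = - \frac{12}{7} - \frac{6 Y}{7}$)
$\frac{W{\left(S{\left(1 \right)},-17 \right)} - 53}{-463 + 88} = \frac{\left(- \frac{12}{7} - \frac{6 \cdot 2 \cdot 1^{2}}{7}\right) - 53}{-463 + 88} = \frac{\left(- \frac{12}{7} - \frac{6 \cdot 2 \cdot 1}{7}\right) - 53}{-375} = \left(\left(- \frac{12}{7} - \frac{12}{7}\right) - 53\right) \left(- \frac{1}{375}\right) = \left(- \frac{24}{7} - 53\right) \left(- \frac{1}{375}\right) = \left(- \frac{395}{7}\right) \left(- \frac{1}{375}\right) = \frac{79}{525}$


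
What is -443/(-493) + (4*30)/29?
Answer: 2483/493 ≈ 5.0365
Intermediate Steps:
-443/(-493) + (4*30)/29 = -443*(-1/493) + 120*(1/29) = 443/493 + 120/29 = 2483/493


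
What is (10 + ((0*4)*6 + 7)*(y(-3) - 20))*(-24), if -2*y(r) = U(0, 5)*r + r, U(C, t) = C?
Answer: 2868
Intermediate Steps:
y(r) = -r/2 (y(r) = -(0*r + r)/2 = -(0 + r)/2 = -r/2)
(10 + ((0*4)*6 + 7)*(y(-3) - 20))*(-24) = (10 + ((0*4)*6 + 7)*(-1/2*(-3) - 20))*(-24) = (10 + (0*6 + 7)*(3/2 - 20))*(-24) = (10 + (0 + 7)*(-37/2))*(-24) = (10 + 7*(-37/2))*(-24) = (10 - 259/2)*(-24) = -239/2*(-24) = 2868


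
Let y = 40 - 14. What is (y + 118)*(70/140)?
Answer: 72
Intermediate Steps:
y = 26
(y + 118)*(70/140) = (26 + 118)*(70/140) = 144*(70*(1/140)) = 144*(1/2) = 72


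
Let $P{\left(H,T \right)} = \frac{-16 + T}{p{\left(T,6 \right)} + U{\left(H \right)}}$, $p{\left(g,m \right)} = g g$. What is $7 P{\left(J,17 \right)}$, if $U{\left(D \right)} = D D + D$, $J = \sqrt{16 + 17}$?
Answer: $\frac{2254}{103651} - \frac{7 \sqrt{33}}{103651} \approx 0.021358$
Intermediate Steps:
$J = \sqrt{33} \approx 5.7446$
$U{\left(D \right)} = D + D^{2}$ ($U{\left(D \right)} = D^{2} + D = D + D^{2}$)
$p{\left(g,m \right)} = g^{2}$
$P{\left(H,T \right)} = \frac{-16 + T}{T^{2} + H \left(1 + H\right)}$
$7 P{\left(J,17 \right)} = 7 \frac{-16 + 17}{17^{2} + \sqrt{33} \left(1 + \sqrt{33}\right)} = 7 \frac{1}{289 + \sqrt{33} \left(1 + \sqrt{33}\right)} 1 = \frac{7}{289 + \sqrt{33} \left(1 + \sqrt{33}\right)}$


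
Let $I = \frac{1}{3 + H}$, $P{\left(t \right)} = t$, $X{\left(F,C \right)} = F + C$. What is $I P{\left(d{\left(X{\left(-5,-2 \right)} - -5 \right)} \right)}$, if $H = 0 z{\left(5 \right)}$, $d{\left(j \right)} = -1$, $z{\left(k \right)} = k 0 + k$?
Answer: $- \frac{1}{3} \approx -0.33333$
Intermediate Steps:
$X{\left(F,C \right)} = C + F$
$z{\left(k \right)} = k$ ($z{\left(k \right)} = 0 + k = k$)
$H = 0$ ($H = 0 \cdot 5 = 0$)
$I = \frac{1}{3}$ ($I = \frac{1}{3 + 0} = \frac{1}{3} \approx 0.33333$)
$I P{\left(d{\left(X{\left(-5,-2 \right)} - -5 \right)} \right)} = \frac{1}{3} \left(-1\right) = - \frac{1}{3}$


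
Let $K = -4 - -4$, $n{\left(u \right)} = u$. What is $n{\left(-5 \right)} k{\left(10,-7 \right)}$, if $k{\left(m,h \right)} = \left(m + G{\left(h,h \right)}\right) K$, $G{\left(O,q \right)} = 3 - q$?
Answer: $0$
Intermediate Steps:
$K = 0$ ($K = -4 + 4 = 0$)
$k{\left(m,h \right)} = 0$ ($k{\left(m,h \right)} = \left(m - \left(-3 + h\right)\right) 0 = \left(3 + m - h\right) 0 = 0$)
$n{\left(-5 \right)} k{\left(10,-7 \right)} = \left(-5\right) 0 = 0$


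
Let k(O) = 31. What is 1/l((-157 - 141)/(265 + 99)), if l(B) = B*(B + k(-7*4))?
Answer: -33124/818457 ≈ -0.040471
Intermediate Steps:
l(B) = B*(31 + B) (l(B) = B*(B + 31) = B*(31 + B))
1/l((-157 - 141)/(265 + 99)) = 1/(((-157 - 141)/(265 + 99))*(31 + (-157 - 141)/(265 + 99))) = 1/((-298/364)*(31 - 298/364)) = 1/((-298*1/364)*(31 - 298*1/364)) = 1/(-149*(31 - 149/182)/182) = 1/(-149/182*5493/182) = 1/(-818457/33124) = -33124/818457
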